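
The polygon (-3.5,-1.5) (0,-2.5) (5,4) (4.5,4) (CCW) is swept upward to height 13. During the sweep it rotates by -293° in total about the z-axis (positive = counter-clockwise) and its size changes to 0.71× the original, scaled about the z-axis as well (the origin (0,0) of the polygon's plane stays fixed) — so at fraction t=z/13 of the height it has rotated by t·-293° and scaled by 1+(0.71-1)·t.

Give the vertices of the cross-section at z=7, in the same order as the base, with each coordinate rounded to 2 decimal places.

t = z/height = 7/13 = 0.538462
s = 1 + (scale-1)·z/height = 1 + (0.71-1)·7/13 = 0.843846
θ = twist·z/height = -293°·7/13 = -157.7692° = -2.753593 rad
cos θ = -0.925668, sin θ = -0.378338 (intermediates below are computed at full precision and shown rounded to 5 d.p.)
v1: (-3.5,-1.5) → rotate → (2.67233,2.71268) → ×s → (2.25503,2.28909) → (2.26,2.29)
v2: (0,-2.5) → rotate → (-0.94584,2.31417) → ×s → (-0.79815,1.95280) → (-0.80,1.95)
v3: (5,4) → rotate → (-3.11499,-5.59436) → ×s → (-2.62857,-4.72078) → (-2.63,-4.72)
v4: (4.5,4) → rotate → (-2.65215,-5.40519) → ×s → (-2.23801,-4.56115) → (-2.24,-4.56)

Cross-section at z=7: (2.26,2.29) (-0.80,1.95) (-2.63,-4.72) (-2.24,-4.56)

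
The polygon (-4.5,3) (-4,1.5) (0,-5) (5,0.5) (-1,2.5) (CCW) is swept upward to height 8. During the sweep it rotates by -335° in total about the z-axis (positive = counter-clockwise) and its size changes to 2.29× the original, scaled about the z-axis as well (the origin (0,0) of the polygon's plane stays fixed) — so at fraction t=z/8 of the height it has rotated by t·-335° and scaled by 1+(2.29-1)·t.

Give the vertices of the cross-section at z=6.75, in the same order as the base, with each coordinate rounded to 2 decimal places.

Cross-section at z=6.75: (-8.17,-7.80) (-4.89,-7.46) (10.19,-2.29) (1.27,10.42) (-5.55,-0.89)

t = z/height = 6.75/8 = 0.84375
s = 1 + (scale-1)·z/height = 1 + (2.29-1)·6.75/8 = 2.088438
θ = twist·z/height = -335°·6.75/8 = -282.6563° = -4.933282 rad
cos θ = 0.219101, sin θ = 0.975702 (intermediates below are computed at full precision and shown rounded to 5 d.p.)
v1: (-4.5,3) → rotate → (-3.91306,-3.73336) → ×s → (-8.17219,-7.79688) → (-8.17,-7.80)
v2: (-4,1.5) → rotate → (-2.33996,-3.57416) → ×s → (-4.88686,-7.46440) → (-4.89,-7.46)
v3: (0,-5) → rotate → (4.87851,-1.09551) → ×s → (10.18846,-2.28790) → (10.19,-2.29)
v4: (5,0.5) → rotate → (0.60766,4.98806) → ×s → (1.26905,10.41725) → (1.27,10.42)
v5: (-1,2.5) → rotate → (-2.65836,-0.42795) → ×s → (-5.55181,-0.89374) → (-5.55,-0.89)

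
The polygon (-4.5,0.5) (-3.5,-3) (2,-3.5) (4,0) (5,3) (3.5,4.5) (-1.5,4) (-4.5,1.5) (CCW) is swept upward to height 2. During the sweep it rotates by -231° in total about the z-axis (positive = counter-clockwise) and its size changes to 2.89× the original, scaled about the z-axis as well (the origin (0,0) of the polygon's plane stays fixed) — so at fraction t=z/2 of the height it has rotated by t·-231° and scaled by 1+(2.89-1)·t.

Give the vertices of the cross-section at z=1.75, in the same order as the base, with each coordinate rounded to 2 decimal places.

t = z/height = 1.75/2 = 0.875
s = 1 + (scale-1)·z/height = 1 + (2.89-1)·1.75/2 = 2.653750
θ = twist·z/height = -231°·1.75/2 = -202.1250° = -3.527747 rad
cos θ = -0.926364, sin θ = 0.376629 (intermediates below are computed at full precision and shown rounded to 5 d.p.)
v1: (-4.5,0.5) → rotate → (3.98033,-2.15801) → ×s → (10.56279,-5.72682) → (10.56,-5.73)
v2: (-3.5,-3) → rotate → (4.37216,1.46089) → ×s → (11.60262,3.87685) → (11.60,3.88)
v3: (2,-3.5) → rotate → (-0.53453,3.99553) → ×s → (-1.41851,10.60314) → (-1.42,10.60)
v4: (4,0) → rotate → (-3.70546,1.50651) → ×s → (-9.83336,3.99791) → (-9.83,4.00)
v5: (5,3) → rotate → (-5.76171,-0.89595) → ×s → (-15.29013,-2.37763) → (-15.29,-2.38)
v6: (3.5,4.5) → rotate → (-4.93710,-2.85044) → ×s → (-13.10184,-7.56436) → (-13.10,-7.56)
v7: (-1.5,4) → rotate → (-0.11697,-4.27040) → ×s → (-0.31040,-11.33257) → (-0.31,-11.33)
v8: (-4.5,1.5) → rotate → (3.60370,-3.08437) → ×s → (9.56331,-8.18516) → (9.56,-8.19)

Cross-section at z=1.75: (10.56,-5.73) (11.60,3.88) (-1.42,10.60) (-9.83,4.00) (-15.29,-2.38) (-13.10,-7.56) (-0.31,-11.33) (9.56,-8.19)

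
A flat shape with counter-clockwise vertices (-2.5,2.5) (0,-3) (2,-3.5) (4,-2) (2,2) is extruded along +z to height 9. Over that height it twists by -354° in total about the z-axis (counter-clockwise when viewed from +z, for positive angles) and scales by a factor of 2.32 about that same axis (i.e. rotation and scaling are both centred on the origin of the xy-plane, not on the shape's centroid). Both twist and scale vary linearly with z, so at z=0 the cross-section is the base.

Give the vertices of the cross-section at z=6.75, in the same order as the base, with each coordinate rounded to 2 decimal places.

Cross-section at z=6.75: (-4.57,-5.35) (5.95,0.47) (6.63,4.51) (3.34,8.25) (-4.28,3.66)

t = z/height = 6.75/9 = 0.75
s = 1 + (scale-1)·z/height = 1 + (2.32-1)·6.75/9 = 1.990000
θ = twist·z/height = -354°·6.75/9 = -265.5000° = -4.633849 rad
cos θ = -0.078459, sin θ = 0.996917 (intermediates below are computed at full precision and shown rounded to 5 d.p.)
v1: (-2.5,2.5) → rotate → (-2.29615,-2.68844) → ×s → (-4.56933,-5.35000) → (-4.57,-5.35)
v2: (0,-3) → rotate → (2.99075,0.23538) → ×s → (5.95160,0.46840) → (5.95,0.47)
v3: (2,-3.5) → rotate → (3.33229,2.26844) → ×s → (6.63126,4.51420) → (6.63,4.51)
v4: (4,-2) → rotate → (1.68000,4.14459) → ×s → (3.34320,8.24773) → (3.34,8.25)
v5: (2,2) → rotate → (-2.15075,1.83692) → ×s → (-4.28000,3.65546) → (-4.28,3.66)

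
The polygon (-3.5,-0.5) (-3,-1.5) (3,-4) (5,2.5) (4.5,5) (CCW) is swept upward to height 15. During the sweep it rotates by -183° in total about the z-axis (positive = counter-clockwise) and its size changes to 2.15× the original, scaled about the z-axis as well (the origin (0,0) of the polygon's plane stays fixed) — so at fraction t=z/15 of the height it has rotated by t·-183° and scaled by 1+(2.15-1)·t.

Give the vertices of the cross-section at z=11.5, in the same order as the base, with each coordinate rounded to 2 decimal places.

t = z/height = 11.5/15 = 0.766667
s = 1 + (scale-1)·z/height = 1 + (2.15-1)·11.5/15 = 1.881667
θ = twist·z/height = -183°·11.5/15 = -140.3000° = -2.448697 rad
cos θ = -0.769400, sin θ = -0.638768 (intermediates below are computed at full precision and shown rounded to 5 d.p.)
v1: (-3.5,-0.5) → rotate → (2.37351,2.62039) → ×s → (4.46616,4.93070) → (4.47,4.93)
v2: (-3,-1.5) → rotate → (1.35005,3.07040) → ×s → (2.54034,5.77747) → (2.54,5.78)
v3: (3,-4) → rotate → (-4.86327,1.16129) → ×s → (-9.15105,2.18517) → (-9.15,2.19)
v4: (5,2.5) → rotate → (-2.25008,-5.11734) → ×s → (-4.23390,-9.62912) → (-4.23,-9.63)
v5: (4.5,5) → rotate → (-0.26846,-6.72145) → ×s → (-0.50515,-12.64753) → (-0.51,-12.65)

Cross-section at z=11.5: (4.47,4.93) (2.54,5.78) (-9.15,2.19) (-4.23,-9.63) (-0.51,-12.65)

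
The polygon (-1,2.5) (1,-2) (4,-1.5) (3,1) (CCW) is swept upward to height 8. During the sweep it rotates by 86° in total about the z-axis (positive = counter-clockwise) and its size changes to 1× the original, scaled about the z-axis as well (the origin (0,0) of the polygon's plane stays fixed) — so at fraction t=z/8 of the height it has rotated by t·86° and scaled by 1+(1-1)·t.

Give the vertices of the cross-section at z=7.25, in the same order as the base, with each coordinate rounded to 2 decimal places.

t = z/height = 7.25/8 = 0.90625
s = 1 + (scale-1)·z/height = 1 + (1-1)·7.25/8 = 1.000000
θ = twist·z/height = 86°·7.25/8 = 77.9375° = 1.360266 rad
cos θ = 0.208979, sin θ = 0.977920 (intermediates below are computed at full precision and shown rounded to 5 d.p.)
v1: (-1,2.5) → rotate → (-2.65378,-0.45547) → ×s → (-2.65378,-0.45547) → (-2.65,-0.46)
v2: (1,-2) → rotate → (2.16482,0.55996) → ×s → (2.16482,0.55996) → (2.16,0.56)
v3: (4,-1.5) → rotate → (2.30279,3.59821) → ×s → (2.30279,3.59821) → (2.30,3.60)
v4: (3,1) → rotate → (-0.35098,3.14274) → ×s → (-0.35098,3.14274) → (-0.35,3.14)

Cross-section at z=7.25: (-2.65,-0.46) (2.16,0.56) (2.30,3.60) (-0.35,3.14)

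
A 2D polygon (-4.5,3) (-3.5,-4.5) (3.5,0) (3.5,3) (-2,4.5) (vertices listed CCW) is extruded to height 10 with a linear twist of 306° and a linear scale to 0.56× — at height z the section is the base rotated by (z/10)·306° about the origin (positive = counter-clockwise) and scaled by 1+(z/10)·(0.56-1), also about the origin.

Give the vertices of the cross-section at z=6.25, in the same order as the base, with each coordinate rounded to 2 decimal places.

t = z/height = 6.25/10 = 0.625
s = 1 + (scale-1)·z/height = 1 + (0.56-1)·6.25/10 = 0.725000
θ = twist·z/height = 306°·6.25/10 = 191.2500° = 3.337942 rad
cos θ = -0.980785, sin θ = -0.195090 (intermediates below are computed at full precision and shown rounded to 5 d.p.)
v1: (-4.5,3) → rotate → (4.99880,-2.06445) → ×s → (3.62413,-1.49673) → (3.62,-1.50)
v2: (-3.5,-4.5) → rotate → (2.55484,5.09635) → ×s → (1.85226,3.69485) → (1.85,3.69)
v3: (3.5,0) → rotate → (-3.43275,-0.68282) → ×s → (-2.48874,-0.49504) → (-2.49,-0.50)
v4: (3.5,3) → rotate → (-2.84748,-3.62517) → ×s → (-2.06442,-2.62825) → (-2.06,-2.63)
v5: (-2,4.5) → rotate → (2.83948,-4.02335) → ×s → (2.05862,-2.91693) → (2.06,-2.92)

Cross-section at z=6.25: (3.62,-1.50) (1.85,3.69) (-2.49,-0.50) (-2.06,-2.63) (2.06,-2.92)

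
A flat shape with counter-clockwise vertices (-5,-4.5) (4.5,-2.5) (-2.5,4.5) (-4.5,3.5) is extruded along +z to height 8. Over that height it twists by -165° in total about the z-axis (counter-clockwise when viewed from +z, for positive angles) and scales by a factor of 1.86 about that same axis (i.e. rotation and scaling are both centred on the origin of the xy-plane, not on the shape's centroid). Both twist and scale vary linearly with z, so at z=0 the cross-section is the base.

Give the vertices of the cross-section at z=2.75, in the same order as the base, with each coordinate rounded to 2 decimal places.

Cross-section at z=2.75: (-8.43,2.22) (0.49,-6.65) (3.10,5.91) (0.59,7.36)

t = z/height = 2.75/8 = 0.34375
s = 1 + (scale-1)·z/height = 1 + (1.86-1)·2.75/8 = 1.295625
θ = twist·z/height = -165°·2.75/8 = -56.7188° = -0.989929 rad
cos θ = 0.548749, sin θ = -0.835987 (intermediates below are computed at full precision and shown rounded to 5 d.p.)
v1: (-5,-4.5) → rotate → (-6.50569,1.71056) → ×s → (-8.42893,2.21625) → (-8.43,2.22)
v2: (4.5,-2.5) → rotate → (0.37940,-5.13381) → ×s → (0.49157,-6.65150) → (0.49,-6.65)
v3: (-2.5,4.5) → rotate → (2.39007,4.55934) → ×s → (3.09663,5.90719) → (3.10,5.91)
v4: (-4.5,3.5) → rotate → (0.45658,5.68256) → ×s → (0.59156,7.36247) → (0.59,7.36)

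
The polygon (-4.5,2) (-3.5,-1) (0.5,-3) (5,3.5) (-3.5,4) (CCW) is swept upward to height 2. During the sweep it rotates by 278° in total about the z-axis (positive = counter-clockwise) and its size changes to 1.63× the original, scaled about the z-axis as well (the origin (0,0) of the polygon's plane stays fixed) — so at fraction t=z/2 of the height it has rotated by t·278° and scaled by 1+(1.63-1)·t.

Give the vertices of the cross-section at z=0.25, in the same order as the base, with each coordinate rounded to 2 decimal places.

t = z/height = 0.25/2 = 0.125
s = 1 + (scale-1)·z/height = 1 + (1.63-1)·0.25/2 = 1.078750
θ = twist·z/height = 278°·0.25/2 = 34.7500° = 0.606502 rad
cos θ = 0.821647, sin θ = 0.569997 (intermediates below are computed at full precision and shown rounded to 5 d.p.)
v1: (-4.5,2) → rotate → (-4.83740,-0.92169) → ×s → (-5.21835,-0.99427) → (-5.22,-0.99)
v2: (-3.5,-1) → rotate → (-2.30577,-2.81664) → ×s → (-2.48735,-3.03845) → (-2.49,-3.04)
v3: (0.5,-3) → rotate → (2.12081,-2.17994) → ×s → (2.28783,-2.35161) → (2.29,-2.35)
v4: (5,3.5) → rotate → (2.11325,5.72575) → ×s → (2.27966,6.17665) → (2.28,6.18)
v5: (-3.5,4) → rotate → (-5.15575,1.29160) → ×s → (-5.56177,1.39331) → (-5.56,1.39)

Cross-section at z=0.25: (-5.22,-0.99) (-2.49,-3.04) (2.29,-2.35) (2.28,6.18) (-5.56,1.39)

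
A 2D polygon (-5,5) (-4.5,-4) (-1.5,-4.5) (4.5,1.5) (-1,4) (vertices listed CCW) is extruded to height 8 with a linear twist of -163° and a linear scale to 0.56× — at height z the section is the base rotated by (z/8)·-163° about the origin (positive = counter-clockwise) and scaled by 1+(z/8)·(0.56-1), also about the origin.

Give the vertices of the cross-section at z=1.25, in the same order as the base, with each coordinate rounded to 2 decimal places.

t = z/height = 1.25/8 = 0.15625
s = 1 + (scale-1)·z/height = 1 + (0.56-1)·1.25/8 = 0.931250
θ = twist·z/height = -163°·1.25/8 = -25.4688° = -0.444514 rad
cos θ = 0.902820, sin θ = -0.430019 (intermediates below are computed at full precision and shown rounded to 5 d.p.)
v1: (-5,5) → rotate → (-2.36401,6.66419) → ×s → (-2.20148,6.20603) → (-2.20,6.21)
v2: (-4.5,-4) → rotate → (-5.78276,-1.67620) → ×s → (-5.38520,-1.56096) → (-5.39,-1.56)
v3: (-1.5,-4.5) → rotate → (-3.28931,-3.41766) → ×s → (-3.06317,-3.18270) → (-3.06,-3.18)
v4: (4.5,1.5) → rotate → (4.70772,-0.58085) → ×s → (4.38406,-0.54092) → (4.38,-0.54)
v5: (-1,4) → rotate → (0.81726,4.04130) → ×s → (0.76107,3.76346) → (0.76,3.76)

Cross-section at z=1.25: (-2.20,6.21) (-5.39,-1.56) (-3.06,-3.18) (4.38,-0.54) (0.76,3.76)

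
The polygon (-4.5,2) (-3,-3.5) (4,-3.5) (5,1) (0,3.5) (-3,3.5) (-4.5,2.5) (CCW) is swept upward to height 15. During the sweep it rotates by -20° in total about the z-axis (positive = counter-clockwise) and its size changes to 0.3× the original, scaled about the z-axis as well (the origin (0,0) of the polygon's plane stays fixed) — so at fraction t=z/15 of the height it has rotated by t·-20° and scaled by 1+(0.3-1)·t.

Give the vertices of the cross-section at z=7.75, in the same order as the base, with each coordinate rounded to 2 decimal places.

t = z/height = 7.75/15 = 0.516667
s = 1 + (scale-1)·z/height = 1 + (0.3-1)·7.75/15 = 0.638333
θ = twist·z/height = -20°·7.75/15 = -10.3333° = -0.180351 rad
cos θ = 0.983781, sin θ = -0.179375 (intermediates below are computed at full precision and shown rounded to 5 d.p.)
v1: (-4.5,2) → rotate → (-4.06826,2.77475) → ×s → (-2.59691,1.77121) → (-2.60,1.77)
v2: (-3,-3.5) → rotate → (-3.57915,-2.90511) → ×s → (-2.28469,-1.85443) → (-2.28,-1.85)
v3: (4,-3.5) → rotate → (3.30731,-4.16073) → ×s → (2.11117,-2.65593) → (2.11,-2.66)
v4: (5,1) → rotate → (5.09828,0.08691) → ×s → (3.25440,0.05548) → (3.25,0.06)
v5: (0,3.5) → rotate → (0.62781,3.44323) → ×s → (0.40075,2.19793) → (0.40,2.20)
v6: (-3,3.5) → rotate → (-2.32353,3.98136) → ×s → (-1.48319,2.54143) → (-1.48,2.54)
v7: (-4.5,2.5) → rotate → (-3.97858,3.26664) → ×s → (-2.53966,2.08520) → (-2.54,2.09)

Cross-section at z=7.75: (-2.60,1.77) (-2.28,-1.85) (2.11,-2.66) (3.25,0.06) (0.40,2.20) (-1.48,2.54) (-2.54,2.09)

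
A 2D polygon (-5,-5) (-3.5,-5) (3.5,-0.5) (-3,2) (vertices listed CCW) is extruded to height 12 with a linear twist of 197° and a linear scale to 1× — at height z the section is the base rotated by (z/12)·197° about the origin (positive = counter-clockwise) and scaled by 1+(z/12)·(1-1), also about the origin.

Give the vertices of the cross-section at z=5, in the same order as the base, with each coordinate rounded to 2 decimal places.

Cross-section at z=5: (4.26,-5.64) (4.47,-4.16) (0.98,3.40) (-2.39,-2.70)

t = z/height = 5/12 = 0.416667
s = 1 + (scale-1)·z/height = 1 + (1-1)·5/12 = 1.000000
θ = twist·z/height = 197°·5/12 = 82.0833° = 1.432624 rad
cos θ = 0.137733, sin θ = 0.990469 (intermediates below are computed at full precision and shown rounded to 5 d.p.)
v1: (-5,-5) → rotate → (4.26368,-5.64101) → ×s → (4.26368,-5.64101) → (4.26,-5.64)
v2: (-3.5,-5) → rotate → (4.47028,-4.15531) → ×s → (4.47028,-4.15531) → (4.47,-4.16)
v3: (3.5,-0.5) → rotate → (0.97730,3.39778) → ×s → (0.97730,3.39778) → (0.98,3.40)
v4: (-3,2) → rotate → (-2.39414,-2.69594) → ×s → (-2.39414,-2.69594) → (-2.39,-2.70)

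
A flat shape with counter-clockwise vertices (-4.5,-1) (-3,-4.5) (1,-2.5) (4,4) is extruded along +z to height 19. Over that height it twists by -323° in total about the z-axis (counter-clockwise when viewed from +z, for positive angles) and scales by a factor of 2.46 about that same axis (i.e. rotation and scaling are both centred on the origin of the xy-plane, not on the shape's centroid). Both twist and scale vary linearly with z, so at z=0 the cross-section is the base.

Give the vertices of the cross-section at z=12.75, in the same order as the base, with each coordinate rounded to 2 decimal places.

t = z/height = 12.75/19 = 0.671053
s = 1 + (scale-1)·z/height = 1 + (2.46-1)·12.75/19 = 1.979737
θ = twist·z/height = -323°·12.75/19 = -216.7500° = -3.783001 rad
cos θ = -0.801254, sin θ = 0.598325 (intermediates below are computed at full precision and shown rounded to 5 d.p.)
v1: (-4.5,-1) → rotate → (4.20397,-1.89121) → ×s → (8.32275,-3.74409) → (8.32,-3.74)
v2: (-3,-4.5) → rotate → (5.09622,1.81067) → ×s → (10.08918,3.58465) → (10.09,3.58)
v3: (1,-2.5) → rotate → (0.69456,2.60146) → ×s → (1.37504,5.15020) → (1.38,5.15)
v4: (4,4) → rotate → (-5.59831,-0.81172) → ×s → (-11.08319,-1.60699) → (-11.08,-1.61)

Cross-section at z=12.75: (8.32,-3.74) (10.09,3.58) (1.38,5.15) (-11.08,-1.61)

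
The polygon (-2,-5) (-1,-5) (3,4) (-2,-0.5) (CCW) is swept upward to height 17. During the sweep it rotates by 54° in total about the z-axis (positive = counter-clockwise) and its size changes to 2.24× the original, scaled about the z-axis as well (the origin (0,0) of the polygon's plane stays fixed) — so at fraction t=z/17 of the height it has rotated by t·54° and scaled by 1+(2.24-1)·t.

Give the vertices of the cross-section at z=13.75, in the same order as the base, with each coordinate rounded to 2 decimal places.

Cross-section at z=13.75: (4.02,-10.01) (5.47,-8.63) (-1.19,9.94) (-2.21,-3.49)

t = z/height = 13.75/17 = 0.808824
s = 1 + (scale-1)·z/height = 1 + (2.24-1)·13.75/17 = 2.002941
θ = twist·z/height = 54°·13.75/17 = 43.6765° = 0.762298 rad
cos θ = 0.723251, sin θ = 0.690585 (intermediates below are computed at full precision and shown rounded to 5 d.p.)
v1: (-2,-5) → rotate → (2.00643,-4.99742) → ×s → (4.01875,-10.00955) → (4.02,-10.01)
v2: (-1,-5) → rotate → (2.72968,-4.30684) → ×s → (5.46738,-8.62635) → (5.47,-8.63)
v3: (3,4) → rotate → (-0.59259,4.96476) → ×s → (-1.18692,9.94412) → (-1.19,9.94)
v4: (-2,-0.5) → rotate → (-1.10121,-1.74280) → ×s → (-2.20566,-3.49072) → (-2.21,-3.49)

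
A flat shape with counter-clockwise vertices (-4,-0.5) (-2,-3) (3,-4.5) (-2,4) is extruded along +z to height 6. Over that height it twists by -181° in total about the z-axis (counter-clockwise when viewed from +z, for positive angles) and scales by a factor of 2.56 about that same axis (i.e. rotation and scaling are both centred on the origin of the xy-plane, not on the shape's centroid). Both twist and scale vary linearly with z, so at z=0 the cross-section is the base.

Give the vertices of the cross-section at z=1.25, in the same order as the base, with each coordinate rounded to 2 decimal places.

t = z/height = 1.25/6 = 0.208333
s = 1 + (scale-1)·z/height = 1 + (2.56-1)·1.25/6 = 1.325000
θ = twist·z/height = -181°·1.25/6 = -37.7083° = -0.658135 rad
cos θ = 0.791135, sin θ = -0.611642 (intermediates below are computed at full precision and shown rounded to 5 d.p.)
v1: (-4,-0.5) → rotate → (-3.47036,2.05100) → ×s → (-4.59823,2.71758) → (-4.60,2.72)
v2: (-2,-3) → rotate → (-3.41720,-1.15012) → ×s → (-4.52778,-1.52391) → (-4.53,-1.52)
v3: (3,-4.5) → rotate → (-0.37899,-5.39503) → ×s → (-0.50216,-7.14842) → (-0.50,-7.15)
v4: (-2,4) → rotate → (0.86430,4.38782) → ×s → (1.14520,5.81386) → (1.15,5.81)

Cross-section at z=1.25: (-4.60,2.72) (-4.53,-1.52) (-0.50,-7.15) (1.15,5.81)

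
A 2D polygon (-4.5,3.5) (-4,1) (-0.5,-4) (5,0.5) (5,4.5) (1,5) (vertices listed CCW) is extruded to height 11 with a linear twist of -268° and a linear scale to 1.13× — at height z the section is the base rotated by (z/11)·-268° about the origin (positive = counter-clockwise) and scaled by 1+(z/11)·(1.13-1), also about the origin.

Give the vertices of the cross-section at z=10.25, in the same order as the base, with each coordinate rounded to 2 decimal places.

Cross-section at z=10.25: (-1.93,-6.09) (0.50,-4.60) (4.40,1.03) (-2.47,5.06) (-6.67,3.51) (-5.65,-0.89)

t = z/height = 10.25/11 = 0.931818
s = 1 + (scale-1)·z/height = 1 + (1.13-1)·10.25/11 = 1.121136
θ = twist·z/height = -268°·10.25/11 = -249.7273° = -4.358563 rad
cos θ = -0.346489, sin θ = 0.938054 (intermediates below are computed at full precision and shown rounded to 5 d.p.)
v1: (-4.5,3.5) → rotate → (-1.72399,-5.43395) → ×s → (-1.93283,-6.09220) → (-1.93,-6.09)
v2: (-4,1) → rotate → (0.44790,-4.09871) → ×s → (0.50216,-4.59521) → (0.50,-4.60)
v3: (-0.5,-4) → rotate → (3.92546,0.91693) → ×s → (4.40098,1.02800) → (4.40,1.03)
v4: (5,0.5) → rotate → (-2.20147,4.51703) → ×s → (-2.46815,5.06420) → (-2.47,5.06)
v5: (5,4.5) → rotate → (-5.95369,3.13107) → ×s → (-6.67490,3.51035) → (-6.67,3.51)
v6: (1,5) → rotate → (-5.03676,-0.79439) → ×s → (-5.64689,-0.89062) → (-5.65,-0.89)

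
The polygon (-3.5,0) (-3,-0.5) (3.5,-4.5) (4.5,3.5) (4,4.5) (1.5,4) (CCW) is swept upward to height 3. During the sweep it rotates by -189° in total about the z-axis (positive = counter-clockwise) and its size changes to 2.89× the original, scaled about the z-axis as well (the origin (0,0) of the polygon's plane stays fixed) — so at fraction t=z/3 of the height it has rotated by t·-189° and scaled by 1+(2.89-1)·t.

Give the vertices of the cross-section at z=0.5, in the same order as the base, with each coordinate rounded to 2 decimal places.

t = z/height = 0.5/3 = 0.166667
s = 1 + (scale-1)·z/height = 1 + (2.89-1)·0.5/3 = 1.315000
θ = twist·z/height = -189°·0.5/3 = -31.5000° = -0.549779 rad
cos θ = 0.852640, sin θ = -0.522499 (intermediates below are computed at full precision and shown rounded to 5 d.p.)
v1: (-3.5,0) → rotate → (-2.98424,1.82874) → ×s → (-3.92428,2.40480) → (-3.92,2.40)
v2: (-3,-0.5) → rotate → (-2.81917,1.14118) → ×s → (-3.70721,1.50065) → (-3.71,1.50)
v3: (3.5,-4.5) → rotate → (0.63300,-5.66563) → ×s → (0.83239,-7.45030) → (0.83,-7.45)
v4: (4.5,3.5) → rotate → (5.66563,0.63300) → ×s → (7.45030,0.83239) → (7.45,0.83)
v5: (4,4.5) → rotate → (5.76180,1.74689) → ×s → (7.57677,2.29716) → (7.58,2.30)
v6: (1.5,4) → rotate → (3.36895,2.62681) → ×s → (4.43018,3.45426) → (4.43,3.45)

Cross-section at z=0.5: (-3.92,2.40) (-3.71,1.50) (0.83,-7.45) (7.45,0.83) (7.58,2.30) (4.43,3.45)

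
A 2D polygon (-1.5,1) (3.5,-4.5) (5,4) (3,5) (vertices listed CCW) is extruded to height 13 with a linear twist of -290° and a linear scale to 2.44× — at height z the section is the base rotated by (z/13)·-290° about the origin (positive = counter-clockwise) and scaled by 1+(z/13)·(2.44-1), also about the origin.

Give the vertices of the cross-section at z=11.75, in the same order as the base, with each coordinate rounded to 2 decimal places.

Cross-section at z=11.75: (-1.81,-3.74) (9.15,9.40) (-10.70,10.14) (-12.35,5.26)

t = z/height = 11.75/13 = 0.903846
s = 1 + (scale-1)·z/height = 1 + (2.44-1)·11.75/13 = 2.301538
θ = twist·z/height = -290°·11.75/13 = -262.1154° = -4.574776 rad
cos θ = -0.137179, sin θ = 0.990546 (intermediates below are computed at full precision and shown rounded to 5 d.p.)
v1: (-1.5,1) → rotate → (-0.78478,-1.62300) → ×s → (-1.80620,-3.73539) → (-1.81,-3.74)
v2: (3.5,-4.5) → rotate → (3.97733,4.08422) → ×s → (9.15399,9.39998) → (9.15,9.40)
v3: (5,4) → rotate → (-4.64808,4.40402) → ×s → (-10.69773,10.13602) → (-10.70,10.14)
v4: (3,5) → rotate → (-5.36427,2.28575) → ×s → (-12.34607,5.26073) → (-12.35,5.26)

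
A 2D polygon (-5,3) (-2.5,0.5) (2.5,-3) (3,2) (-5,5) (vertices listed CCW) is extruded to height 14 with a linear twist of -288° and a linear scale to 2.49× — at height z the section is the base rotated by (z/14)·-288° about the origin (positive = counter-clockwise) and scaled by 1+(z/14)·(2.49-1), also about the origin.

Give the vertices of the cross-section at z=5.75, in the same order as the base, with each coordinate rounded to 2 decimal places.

Cross-section at z=5.75: (8.08,4.81) (2.62,3.17) (-6.17,-1.26) (0.55,-5.79) (10.92,3.28)

t = z/height = 5.75/14 = 0.410714
s = 1 + (scale-1)·z/height = 1 + (2.49-1)·5.75/14 = 1.611964
θ = twist·z/height = -288°·5.75/14 = -118.2857° = -2.064475 rad
cos θ = -0.473869, sin θ = -0.880596 (intermediates below are computed at full precision and shown rounded to 5 d.p.)
v1: (-5,3) → rotate → (5.01113,2.98137) → ×s → (8.07776,4.80586) → (8.08,4.81)
v2: (-2.5,0.5) → rotate → (1.62497,1.96455) → ×s → (2.61939,3.16679) → (2.62,3.17)
v3: (2.5,-3) → rotate → (-3.82646,-0.77988) → ×s → (-6.16811,-1.25714) → (-6.17,-1.26)
v4: (3,2) → rotate → (0.33959,-3.58952) → ×s → (0.54740,-5.78618) → (0.55,-5.79)
v5: (-5,5) → rotate → (6.77232,2.03363) → ×s → (10.91674,3.27815) → (10.92,3.28)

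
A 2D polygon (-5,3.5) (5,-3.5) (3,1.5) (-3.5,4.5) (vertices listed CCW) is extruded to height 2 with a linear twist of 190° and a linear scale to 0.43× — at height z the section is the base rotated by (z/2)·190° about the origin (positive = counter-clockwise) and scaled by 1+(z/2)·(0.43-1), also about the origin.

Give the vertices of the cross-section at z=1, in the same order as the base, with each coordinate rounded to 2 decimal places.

t = z/height = 1/2 = 0.5
s = 1 + (scale-1)·z/height = 1 + (0.43-1)·1/2 = 0.715000
θ = twist·z/height = 190°·1/2 = 95.0000° = 1.658063 rad
cos θ = -0.087156, sin θ = 0.996195 (intermediates below are computed at full precision and shown rounded to 5 d.p.)
v1: (-5,3.5) → rotate → (-3.05090,-5.28602) → ×s → (-2.18140,-3.77950) → (-2.18,-3.78)
v2: (5,-3.5) → rotate → (3.05090,5.28602) → ×s → (2.18140,3.77950) → (2.18,3.78)
v3: (3,1.5) → rotate → (-1.75576,2.85785) → ×s → (-1.25537,2.04336) → (-1.26,2.04)
v4: (-3.5,4.5) → rotate → (-4.17783,-3.87888) → ×s → (-2.98715,-2.77340) → (-2.99,-2.77)

Cross-section at z=1: (-2.18,-3.78) (2.18,3.78) (-1.26,2.04) (-2.99,-2.77)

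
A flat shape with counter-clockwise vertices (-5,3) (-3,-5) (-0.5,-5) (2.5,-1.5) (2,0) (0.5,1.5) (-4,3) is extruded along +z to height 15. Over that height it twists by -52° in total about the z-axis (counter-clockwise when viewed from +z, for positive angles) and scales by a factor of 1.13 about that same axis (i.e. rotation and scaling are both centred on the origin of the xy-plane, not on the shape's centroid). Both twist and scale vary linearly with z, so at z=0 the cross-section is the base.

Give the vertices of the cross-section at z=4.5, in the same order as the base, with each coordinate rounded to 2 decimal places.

Cross-section at z=4.5: (-4.17,4.40) (-4.40,-4.17) (-1.90,-4.86) (2.08,-2.20) (2.00,-0.56) (0.92,1.36) (-3.16,4.12)

t = z/height = 4.5/15 = 0.3
s = 1 + (scale-1)·z/height = 1 + (1.13-1)·4.5/15 = 1.039000
θ = twist·z/height = -52°·4.5/15 = -15.6000° = -0.272271 rad
cos θ = 0.963163, sin θ = -0.268920 (intermediates below are computed at full precision and shown rounded to 5 d.p.)
v1: (-5,3) → rotate → (-4.00905,4.23409) → ×s → (-4.16541,4.39922) → (-4.17,4.40)
v2: (-3,-5) → rotate → (-4.23409,-4.00905) → ×s → (-4.39922,-4.16541) → (-4.40,-4.17)
v3: (-0.5,-5) → rotate → (-1.82618,-4.68135) → ×s → (-1.89740,-4.86393) → (-1.90,-4.86)
v4: (2.5,-1.5) → rotate → (2.00453,-2.11704) → ×s → (2.08270,-2.19961) → (2.08,-2.20)
v5: (2,0) → rotate → (1.92633,-0.53784) → ×s → (2.00145,-0.55882) → (2.00,-0.56)
v6: (0.5,1.5) → rotate → (0.88496,1.31028) → ×s → (0.91947,1.36139) → (0.92,1.36)
v7: (-4,3) → rotate → (-3.04589,3.96517) → ×s → (-3.16468,4.11981) → (-3.16,4.12)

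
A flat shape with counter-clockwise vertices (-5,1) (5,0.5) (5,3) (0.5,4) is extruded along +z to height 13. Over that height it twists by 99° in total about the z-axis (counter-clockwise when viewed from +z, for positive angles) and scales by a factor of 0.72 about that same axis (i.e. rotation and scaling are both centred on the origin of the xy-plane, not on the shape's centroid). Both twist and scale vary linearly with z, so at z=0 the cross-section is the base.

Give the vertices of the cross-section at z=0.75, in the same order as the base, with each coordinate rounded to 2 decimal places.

Cross-section at z=0.75: (-4.99,0.49) (4.85,0.98) (4.60,3.43) (0.10,3.96)

t = z/height = 0.75/13 = 0.0576923
s = 1 + (scale-1)·z/height = 1 + (0.72-1)·0.75/13 = 0.983846
θ = twist·z/height = 99°·0.75/13 = 5.7115° = 0.099685 rad
cos θ = 0.995036, sin θ = 0.099520 (intermediates below are computed at full precision and shown rounded to 5 d.p.)
v1: (-5,1) → rotate → (-5.07470,0.49743) → ×s → (-4.99272,0.48940) → (-4.99,0.49)
v2: (5,0.5) → rotate → (4.92542,0.99512) → ×s → (4.84585,0.97904) → (4.85,0.98)
v3: (5,3) → rotate → (4.67662,3.48271) → ×s → (4.60107,3.42645) → (4.60,3.43)
v4: (0.5,4) → rotate → (0.09944,4.02990) → ×s → (0.09783,3.96480) → (0.10,3.96)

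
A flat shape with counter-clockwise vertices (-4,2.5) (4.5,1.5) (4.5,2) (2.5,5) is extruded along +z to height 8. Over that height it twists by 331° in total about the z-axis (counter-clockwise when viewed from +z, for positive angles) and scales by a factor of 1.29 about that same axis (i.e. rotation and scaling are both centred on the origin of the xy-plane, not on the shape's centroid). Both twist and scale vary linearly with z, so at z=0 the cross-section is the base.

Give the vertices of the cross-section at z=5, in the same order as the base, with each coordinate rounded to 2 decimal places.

t = z/height = 5/8 = 0.625
s = 1 + (scale-1)·z/height = 1 + (1.29-1)·5/8 = 1.181250
θ = twist·z/height = 331°·5/8 = 206.8750° = 3.610650 rad
cos θ = -0.891995, sin θ = -0.452046 (intermediates below are computed at full precision and shown rounded to 5 d.p.)
v1: (-4,2.5) → rotate → (4.69809,-0.42180) → ×s → (5.54962,-0.49826) → (5.55,-0.50)
v2: (4.5,1.5) → rotate → (-3.33591,-3.37220) → ×s → (-3.94054,-3.98341) → (-3.94,-3.98)
v3: (4.5,2) → rotate → (-3.10989,-3.81819) → ×s → (-3.67355,-4.51024) → (-3.67,-4.51)
v4: (2.5,5) → rotate → (0.03024,-5.59009) → ×s → (0.03572,-6.60329) → (0.04,-6.60)

Cross-section at z=5: (5.55,-0.50) (-3.94,-3.98) (-3.67,-4.51) (0.04,-6.60)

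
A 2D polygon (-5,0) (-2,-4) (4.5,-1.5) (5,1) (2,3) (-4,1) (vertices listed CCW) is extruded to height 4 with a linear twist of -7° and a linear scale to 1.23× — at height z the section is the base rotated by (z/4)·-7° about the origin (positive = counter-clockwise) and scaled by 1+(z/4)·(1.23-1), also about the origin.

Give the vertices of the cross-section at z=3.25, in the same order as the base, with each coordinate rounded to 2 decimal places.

t = z/height = 3.25/4 = 0.8125
s = 1 + (scale-1)·z/height = 1 + (1.23-1)·3.25/4 = 1.186875
θ = twist·z/height = -7°·3.25/4 = -5.6875° = -0.099266 rad
cos θ = 0.995077, sin θ = -0.099103 (intermediates below are computed at full precision and shown rounded to 5 d.p.)
v1: (-5,0) → rotate → (-4.97539,0.49551) → ×s → (-5.90516,0.58811) → (-5.91,0.59)
v2: (-2,-4) → rotate → (-2.38657,-3.78210) → ×s → (-2.83255,-4.48888) → (-2.83,-4.49)
v3: (4.5,-1.5) → rotate → (4.32919,-1.93858) → ×s → (5.13821,-2.30085) → (5.14,-2.30)
v4: (5,1) → rotate → (5.07449,0.49956) → ×s → (6.02278,0.59292) → (6.02,0.59)
v5: (2,3) → rotate → (2.28746,2.78703) → ×s → (2.71493,3.30785) → (2.71,3.31)
v6: (-4,1) → rotate → (-3.88121,1.39149) → ×s → (-4.60651,1.65152) → (-4.61,1.65)

Cross-section at z=3.25: (-5.91,0.59) (-2.83,-4.49) (5.14,-2.30) (6.02,0.59) (2.71,3.31) (-4.61,1.65)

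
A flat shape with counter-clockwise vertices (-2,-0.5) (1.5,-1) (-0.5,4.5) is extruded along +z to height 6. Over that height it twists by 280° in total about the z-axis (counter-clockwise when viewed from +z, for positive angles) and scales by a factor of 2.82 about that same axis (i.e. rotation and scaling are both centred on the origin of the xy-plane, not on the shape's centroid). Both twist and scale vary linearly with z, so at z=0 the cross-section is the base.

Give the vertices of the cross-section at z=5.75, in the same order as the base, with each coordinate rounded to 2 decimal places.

Cross-section at z=5.75: (-1.21,5.53) (-2.86,-4.03) (12.38,1.01)

t = z/height = 5.75/6 = 0.958333
s = 1 + (scale-1)·z/height = 1 + (2.82-1)·5.75/6 = 2.744167
θ = twist·z/height = 280°·5.75/6 = 268.3333° = 4.683300 rad
cos θ = -0.029085, sin θ = -0.999577 (intermediates below are computed at full precision and shown rounded to 5 d.p.)
v1: (-2,-0.5) → rotate → (-0.44162,2.01370) → ×s → (-1.21188,5.52592) → (-1.21,5.53)
v2: (1.5,-1) → rotate → (-1.04320,-1.47028) → ×s → (-2.86273,-4.03470) → (-2.86,-4.03)
v3: (-0.5,4.5) → rotate → (4.51264,0.36891) → ×s → (12.38343,1.01234) → (12.38,1.01)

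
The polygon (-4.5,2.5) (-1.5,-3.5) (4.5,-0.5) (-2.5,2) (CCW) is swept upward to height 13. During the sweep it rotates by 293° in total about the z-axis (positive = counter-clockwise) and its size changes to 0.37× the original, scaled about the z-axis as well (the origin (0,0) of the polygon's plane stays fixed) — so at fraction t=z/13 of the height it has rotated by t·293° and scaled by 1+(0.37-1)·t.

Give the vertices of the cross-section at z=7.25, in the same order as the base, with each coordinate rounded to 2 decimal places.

t = z/height = 7.25/13 = 0.557692
s = 1 + (scale-1)·z/height = 1 + (0.37-1)·7.25/13 = 0.648654
θ = twist·z/height = 293°·7.25/13 = 163.4038° = 2.851935 rad
cos θ = -0.958342, sin θ = 0.285624 (intermediates below are computed at full precision and shown rounded to 5 d.p.)
v1: (-4.5,2.5) → rotate → (3.59848,-3.68116) → ×s → (2.33417,-2.38780) → (2.33,-2.39)
v2: (-1.5,-3.5) → rotate → (2.43720,2.92576) → ×s → (1.58090,1.89781) → (1.58,1.90)
v3: (4.5,-0.5) → rotate → (-4.16973,1.76448) → ×s → (-2.70471,1.14454) → (-2.70,1.14)
v4: (-2.5,2) → rotate → (1.82461,-2.63074) → ×s → (1.18354,-1.70644) → (1.18,-1.71)

Cross-section at z=7.25: (2.33,-2.39) (1.58,1.90) (-2.70,1.14) (1.18,-1.71)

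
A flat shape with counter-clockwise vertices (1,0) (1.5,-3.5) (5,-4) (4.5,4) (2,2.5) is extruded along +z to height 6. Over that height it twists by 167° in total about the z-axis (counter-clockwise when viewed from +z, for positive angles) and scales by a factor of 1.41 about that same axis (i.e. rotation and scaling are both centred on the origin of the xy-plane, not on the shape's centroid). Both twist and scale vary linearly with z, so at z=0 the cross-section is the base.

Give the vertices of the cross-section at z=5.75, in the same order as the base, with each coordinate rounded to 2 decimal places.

t = z/height = 5.75/6 = 0.958333
s = 1 + (scale-1)·z/height = 1 + (1.41-1)·5.75/6 = 1.392917
θ = twist·z/height = 167°·5.75/6 = 160.0417° = 2.793254 rad
cos θ = -0.939941, sin θ = 0.341337 (intermediates below are computed at full precision and shown rounded to 5 d.p.)
v1: (1,0) → rotate → (-0.93994,0.34134) → ×s → (-1.30926,0.47545) → (-1.31,0.48)
v2: (1.5,-3.5) → rotate → (-0.21523,3.80180) → ×s → (-0.29980,5.29559) → (-0.30,5.30)
v3: (5,-4) → rotate → (-3.33436,5.46645) → ×s → (-4.64448,7.61431) → (-4.64,7.61)
v4: (4.5,4) → rotate → (-5.59508,-2.22375) → ×s → (-7.79348,-3.09750) → (-7.79,-3.10)
v5: (2,2.5) → rotate → (-2.73322,-1.66718) → ×s → (-3.80715,-2.32224) → (-3.81,-2.32)

Cross-section at z=5.75: (-1.31,0.48) (-0.30,5.30) (-4.64,7.61) (-7.79,-3.10) (-3.81,-2.32)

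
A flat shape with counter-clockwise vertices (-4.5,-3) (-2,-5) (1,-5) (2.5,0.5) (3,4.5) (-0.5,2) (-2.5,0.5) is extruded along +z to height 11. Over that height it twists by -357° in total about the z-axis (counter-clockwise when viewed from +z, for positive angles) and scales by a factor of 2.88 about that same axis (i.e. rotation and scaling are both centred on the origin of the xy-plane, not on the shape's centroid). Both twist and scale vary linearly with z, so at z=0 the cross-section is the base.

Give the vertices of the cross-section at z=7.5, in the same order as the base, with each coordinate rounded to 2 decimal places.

t = z/height = 7.5/11 = 0.681818
s = 1 + (scale-1)·z/height = 1 + (2.88-1)·7.5/11 = 2.281818
θ = twist·z/height = -357°·7.5/11 = -243.4091° = -4.248290 rad
cos θ = -0.447617, sin θ = 0.894225 (intermediates below are computed at full precision and shown rounded to 5 d.p.)
v1: (-4.5,-3) → rotate → (4.69695,-2.68116) → ×s → (10.71759,-6.11792) → (10.72,-6.12)
v2: (-2,-5) → rotate → (5.36636,0.44964) → ×s → (12.24506,1.02599) → (12.25,1.03)
v3: (1,-5) → rotate → (4.02351,3.13231) → ×s → (9.18092,7.14736) → (9.18,7.15)
v4: (2.5,0.5) → rotate → (-1.56616,2.01175) → ×s → (-3.57368,4.59046) → (-3.57,4.59)
v5: (3,4.5) → rotate → (-5.36687,0.66840) → ×s → (-12.24621,1.52516) → (-12.25,1.53)
v6: (-0.5,2) → rotate → (-1.56464,-1.34235) → ×s → (-3.57023,-3.06299) → (-3.57,-3.06)
v7: (-2.5,0.5) → rotate → (0.67193,-2.45937) → ×s → (1.53322,-5.61184) → (1.53,-5.61)

Cross-section at z=7.5: (10.72,-6.12) (12.25,1.03) (9.18,7.15) (-3.57,4.59) (-12.25,1.53) (-3.57,-3.06) (1.53,-5.61)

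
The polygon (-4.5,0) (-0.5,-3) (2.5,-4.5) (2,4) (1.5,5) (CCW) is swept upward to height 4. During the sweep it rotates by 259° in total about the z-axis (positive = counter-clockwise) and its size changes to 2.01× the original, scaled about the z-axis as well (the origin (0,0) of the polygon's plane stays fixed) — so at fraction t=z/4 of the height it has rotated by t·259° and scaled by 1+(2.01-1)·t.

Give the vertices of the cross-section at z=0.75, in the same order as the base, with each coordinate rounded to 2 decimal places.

Cross-section at z=0.75: (-3.54,-4.01) (2.28,-2.81) (5.98,-1.31) (-1.99,4.93) (-3.28,5.27)

t = z/height = 0.75/4 = 0.1875
s = 1 + (scale-1)·z/height = 1 + (2.01-1)·0.75/4 = 1.189375
θ = twist·z/height = 259°·0.75/4 = 48.5625° = 0.847576 rad
cos θ = 0.661803, sin θ = 0.749678 (intermediates below are computed at full precision and shown rounded to 5 d.p.)
v1: (-4.5,0) → rotate → (-2.97811,-3.37355) → ×s → (-3.54209,-4.01242) → (-3.54,-4.01)
v2: (-0.5,-3) → rotate → (1.91813,-2.36025) → ×s → (2.28138,-2.80722) → (2.28,-2.81)
v3: (2.5,-4.5) → rotate → (5.02806,-1.10392) → ×s → (5.98025,-1.31297) → (5.98,-1.31)
v4: (2,4) → rotate → (-1.67511,4.14657) → ×s → (-1.99233,4.93182) → (-1.99,4.93)
v5: (1.5,5) → rotate → (-2.75569,4.43353) → ×s → (-3.27754,5.27313) → (-3.28,5.27)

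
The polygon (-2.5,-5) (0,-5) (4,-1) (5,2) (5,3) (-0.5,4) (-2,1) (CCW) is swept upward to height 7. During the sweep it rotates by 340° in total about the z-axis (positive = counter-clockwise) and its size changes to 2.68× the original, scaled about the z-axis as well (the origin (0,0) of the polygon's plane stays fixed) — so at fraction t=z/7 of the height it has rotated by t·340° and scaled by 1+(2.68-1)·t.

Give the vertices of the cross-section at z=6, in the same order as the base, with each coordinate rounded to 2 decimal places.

t = z/height = 6/7 = 0.857143
s = 1 + (scale-1)·z/height = 1 + (2.68-1)·6/7 = 2.440000
θ = twist·z/height = 340°·6/7 = 291.4286° = 5.086388 rad
cos θ = 0.365341, sin θ = -0.930874 (intermediates below are computed at full precision and shown rounded to 5 d.p.)
v1: (-2.5,-5) → rotate → (-5.56772,0.50048) → ×s → (-13.58524,1.22117) → (-13.59,1.22)
v2: (0,-5) → rotate → (-4.65437,-1.82671) → ×s → (-11.35666,-4.45716) → (-11.36,-4.46)
v3: (4,-1) → rotate → (0.53049,-4.08884) → ×s → (1.29440,-9.97676) → (1.29,-9.98)
v4: (5,2) → rotate → (3.68845,-3.92369) → ×s → (8.99982,-9.57380) → (9.00,-9.57)
v5: (5,3) → rotate → (4.61933,-3.55835) → ×s → (11.27116,-8.68236) → (11.27,-8.68)
v6: (-0.5,4) → rotate → (3.54082,1.92680) → ×s → (8.63961,4.70139) → (8.64,4.70)
v7: (-2,1) → rotate → (0.20019,2.22709) → ×s → (0.48847,5.43410) → (0.49,5.43)

Cross-section at z=6: (-13.59,1.22) (-11.36,-4.46) (1.29,-9.98) (9.00,-9.57) (11.27,-8.68) (8.64,4.70) (0.49,5.43)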